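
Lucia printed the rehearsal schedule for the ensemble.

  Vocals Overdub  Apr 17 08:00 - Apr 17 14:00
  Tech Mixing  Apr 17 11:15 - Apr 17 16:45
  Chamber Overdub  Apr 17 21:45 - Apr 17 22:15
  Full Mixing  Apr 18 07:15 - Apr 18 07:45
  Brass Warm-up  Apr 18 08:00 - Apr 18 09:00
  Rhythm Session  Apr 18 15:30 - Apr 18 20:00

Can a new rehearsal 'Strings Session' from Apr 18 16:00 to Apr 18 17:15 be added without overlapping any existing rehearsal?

Vocals Overdub: ends Apr 17 14:00 at or before Strings Session starts Apr 18 16:00 → clear.
Tech Mixing: ends Apr 17 16:45 at or before Strings Session starts Apr 18 16:00 → clear.
Chamber Overdub: ends Apr 17 22:15 at or before Strings Session starts Apr 18 16:00 → clear.
Full Mixing: ends Apr 18 07:45 at or before Strings Session starts Apr 18 16:00 → clear.
Brass Warm-up: ends Apr 18 09:00 at or before Strings Session starts Apr 18 16:00 → clear.
Rhythm Session: starts Apr 18 15:30 before Strings Session ends Apr 18 17:15, and ends Apr 18 20:00 after Strings Session starts Apr 18 16:00 → overlap.
Strings Session overlaps Rhythm Session.

No — it overlaps Rhythm Session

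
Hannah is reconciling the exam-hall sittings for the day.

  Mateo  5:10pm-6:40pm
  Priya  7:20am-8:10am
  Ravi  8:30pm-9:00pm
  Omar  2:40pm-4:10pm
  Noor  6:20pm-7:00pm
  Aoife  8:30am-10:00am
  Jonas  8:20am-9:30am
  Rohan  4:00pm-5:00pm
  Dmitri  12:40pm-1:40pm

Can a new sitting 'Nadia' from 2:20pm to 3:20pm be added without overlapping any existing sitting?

Priya: ends 8:10am at or before Nadia starts 2:20pm → clear.
Jonas: ends 9:30am at or before Nadia starts 2:20pm → clear.
Aoife: ends 10:00am at or before Nadia starts 2:20pm → clear.
Dmitri: ends 1:40pm at or before Nadia starts 2:20pm → clear.
Omar: starts 2:40pm before Nadia ends 3:20pm, and ends 4:10pm after Nadia starts 2:20pm → overlap.
Rohan: starts 4:00pm at or after Nadia ends 3:20pm → clear.
Mateo: starts 5:10pm at or after Nadia ends 3:20pm → clear.
Noor: starts 6:20pm at or after Nadia ends 3:20pm → clear.
Ravi: starts 8:30pm at or after Nadia ends 3:20pm → clear.
Nadia overlaps Omar.

No — it overlaps Omar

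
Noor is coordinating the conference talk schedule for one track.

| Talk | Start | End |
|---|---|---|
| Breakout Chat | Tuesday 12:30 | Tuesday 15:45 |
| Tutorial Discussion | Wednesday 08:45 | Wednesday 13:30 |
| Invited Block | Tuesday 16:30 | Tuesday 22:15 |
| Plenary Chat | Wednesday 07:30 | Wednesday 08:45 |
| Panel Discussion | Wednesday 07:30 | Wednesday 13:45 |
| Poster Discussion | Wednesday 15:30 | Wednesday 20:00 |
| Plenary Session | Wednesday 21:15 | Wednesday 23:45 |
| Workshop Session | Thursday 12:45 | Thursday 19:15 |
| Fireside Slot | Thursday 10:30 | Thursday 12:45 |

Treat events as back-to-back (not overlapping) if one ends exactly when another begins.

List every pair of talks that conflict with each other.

Panel Discussion & Plenary Chat, Panel Discussion & Tutorial Discussion

Sorted by start: Breakout Chat, Invited Block, Plenary Chat, Panel Discussion, Tutorial Discussion, Poster Discussion, Plenary Session, Fireside Slot, Workshop Session.
Invited Block starts after Breakout Chat ends, so Breakout Chat has no further overlaps.
Plenary Chat starts after Invited Block ends, so Invited Block has no further overlaps.
Panel Discussion starts before Plenary Chat ends → Plenary Chat and Panel Discussion overlap.
Tutorial Discussion starts exactly when Plenary Chat ends (back-to-back, no overlap), so Plenary Chat has no further overlaps.
Tutorial Discussion starts before Panel Discussion ends → Panel Discussion and Tutorial Discussion overlap.
Poster Discussion starts after Panel Discussion ends, so Panel Discussion has no further overlaps.
Poster Discussion starts after Tutorial Discussion ends, so Tutorial Discussion has no further overlaps.
Plenary Session starts after Poster Discussion ends, so Poster Discussion has no further overlaps.
Fireside Slot starts after Plenary Session ends, so Plenary Session has no further overlaps.
Workshop Session starts exactly when Fireside Slot ends (back-to-back, no overlap).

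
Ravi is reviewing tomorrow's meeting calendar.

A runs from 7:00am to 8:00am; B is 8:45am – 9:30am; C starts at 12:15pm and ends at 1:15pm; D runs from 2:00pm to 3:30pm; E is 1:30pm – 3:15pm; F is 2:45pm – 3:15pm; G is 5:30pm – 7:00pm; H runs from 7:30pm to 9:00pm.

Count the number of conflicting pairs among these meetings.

3

Sorted by start: A, B, C, E, D, F, G, H.
B starts after A ends — done with A.
C starts after B ends — done with B.
E starts after C ends — done with C.
D starts before E ends → E and D overlap.
F starts before E ends → E and F overlap.
G starts after E ends — done with E.
F starts before D ends → D and F overlap.
G starts after D ends — done with D.
G starts after F ends — done with F.
H starts after G ends.
Overlapping pairs: D & E, D & F, E & F — 3 in total.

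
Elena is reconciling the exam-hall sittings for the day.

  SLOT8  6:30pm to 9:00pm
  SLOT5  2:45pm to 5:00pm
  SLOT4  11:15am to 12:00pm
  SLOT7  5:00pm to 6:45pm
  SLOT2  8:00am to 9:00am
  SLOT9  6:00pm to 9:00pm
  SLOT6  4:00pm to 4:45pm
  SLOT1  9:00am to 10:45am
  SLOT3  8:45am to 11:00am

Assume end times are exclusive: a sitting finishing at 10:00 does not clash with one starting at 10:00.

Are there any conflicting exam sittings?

Yes

Sorted by start: SLOT2, SLOT3, SLOT1, SLOT4, SLOT5, SLOT6, SLOT7, SLOT9, SLOT8.
SLOT3 starts before SLOT2 ends → SLOT2 and SLOT3 overlap.
That's a conflict, so the schedule is not conflict-free.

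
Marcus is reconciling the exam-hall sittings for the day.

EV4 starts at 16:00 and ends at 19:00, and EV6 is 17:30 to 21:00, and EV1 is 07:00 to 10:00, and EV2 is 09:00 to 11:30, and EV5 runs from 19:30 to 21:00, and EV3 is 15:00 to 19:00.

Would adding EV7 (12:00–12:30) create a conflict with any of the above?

No — it doesn't clash with anything

EV1: ends 10:00 at or before EV7 starts 12:00 → clear.
EV2: ends 11:30 at or before EV7 starts 12:00 → clear.
EV3: starts 15:00 at or after EV7 ends 12:30 → clear.
EV4: starts 16:00 at or after EV7 ends 12:30 → clear.
EV6: starts 17:30 at or after EV7 ends 12:30 → clear.
EV5: starts 19:30 at or after EV7 ends 12:30 → clear.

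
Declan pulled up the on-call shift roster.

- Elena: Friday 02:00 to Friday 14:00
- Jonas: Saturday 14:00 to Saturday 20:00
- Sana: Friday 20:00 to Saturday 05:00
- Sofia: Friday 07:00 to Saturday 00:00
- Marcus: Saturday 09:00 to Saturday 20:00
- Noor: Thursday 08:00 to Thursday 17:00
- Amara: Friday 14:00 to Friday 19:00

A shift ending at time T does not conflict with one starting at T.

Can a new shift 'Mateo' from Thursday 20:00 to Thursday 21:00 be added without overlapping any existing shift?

Noor: ends Thursday 17:00 at or before Mateo starts Thursday 20:00 → clear.
Elena: starts Friday 02:00 at or after Mateo ends Thursday 21:00 → clear.
Sofia: starts Friday 07:00 at or after Mateo ends Thursday 21:00 → clear.
Amara: starts Friday 14:00 at or after Mateo ends Thursday 21:00 → clear.
Sana: starts Friday 20:00 at or after Mateo ends Thursday 21:00 → clear.
Marcus: starts Saturday 09:00 at or after Mateo ends Thursday 21:00 → clear.
Jonas: starts Saturday 14:00 at or after Mateo ends Thursday 21:00 → clear.

Yes — the slot is free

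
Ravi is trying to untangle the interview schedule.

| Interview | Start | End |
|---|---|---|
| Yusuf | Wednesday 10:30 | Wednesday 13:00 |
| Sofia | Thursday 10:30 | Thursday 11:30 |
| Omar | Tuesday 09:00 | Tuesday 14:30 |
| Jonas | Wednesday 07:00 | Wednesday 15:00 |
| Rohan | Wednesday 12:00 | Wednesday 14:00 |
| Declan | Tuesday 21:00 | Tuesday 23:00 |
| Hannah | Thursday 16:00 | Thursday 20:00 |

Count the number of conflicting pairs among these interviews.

3

Sorted by start: Omar, Declan, Jonas, Yusuf, Rohan, Sofia, Hannah.
Declan starts after Omar ends, so Omar has no further overlaps.
Jonas starts after Declan ends, so Declan has no further overlaps.
Yusuf starts before Jonas ends → Jonas and Yusuf overlap.
Rohan starts before Jonas ends → Jonas and Rohan overlap.
Sofia starts after Jonas ends, so Jonas has no further overlaps.
Rohan starts before Yusuf ends → Yusuf and Rohan overlap.
Sofia starts after Yusuf ends, so Yusuf has no further overlaps.
Sofia starts after Rohan ends, so Rohan has no further overlaps.
Hannah starts after Sofia ends.
Overlapping pairs: Jonas & Rohan, Jonas & Yusuf, Rohan & Yusuf — 3 in total.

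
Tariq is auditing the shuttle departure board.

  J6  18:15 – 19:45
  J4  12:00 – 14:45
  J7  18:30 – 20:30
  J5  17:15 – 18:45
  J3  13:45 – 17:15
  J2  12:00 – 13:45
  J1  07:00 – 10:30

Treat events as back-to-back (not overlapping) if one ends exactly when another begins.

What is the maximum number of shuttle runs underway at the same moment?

3

Sweep the timeline, counting +1 at each start and −1 at each end (ends before starts at a tie):
07:00 start J1 → 1
10:30 end J1 → 0
12:00 start J2 → 1
12:00 start J4 → 2
13:45 end J2 → 1
13:45 start J3 → 2
14:45 end J4 → 1
17:15 end J3 → 0
17:15 start J5 → 1
18:15 start J6 → 2
18:30 start J7 → 3
18:45 end J5 → 2
19:45 end J6 → 1
20:30 end J7 → 0
Peak is 3, at 18:30 (J5, J6, J7).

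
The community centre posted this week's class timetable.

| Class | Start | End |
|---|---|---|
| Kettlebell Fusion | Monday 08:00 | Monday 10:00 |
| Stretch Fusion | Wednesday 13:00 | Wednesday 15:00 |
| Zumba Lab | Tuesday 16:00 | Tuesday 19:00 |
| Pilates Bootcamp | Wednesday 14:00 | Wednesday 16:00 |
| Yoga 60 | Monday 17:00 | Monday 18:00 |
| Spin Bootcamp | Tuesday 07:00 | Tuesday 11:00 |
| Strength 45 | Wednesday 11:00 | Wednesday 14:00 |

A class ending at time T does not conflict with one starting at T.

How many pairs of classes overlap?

Check each pair: they overlap iff neither finishes before the other starts.
Sorted by start: Kettlebell Fusion, Yoga 60, Spin Bootcamp, Zumba Lab, Strength 45, Stretch Fusion, Pilates Bootcamp.
Yoga 60 starts after Kettlebell Fusion ends; Kettlebell Fusion is clear from here.
Spin Bootcamp starts after Yoga 60 ends; Yoga 60 is clear from here.
Zumba Lab starts after Spin Bootcamp ends; Spin Bootcamp is clear from here.
Strength 45 starts after Zumba Lab ends; Zumba Lab is clear from here.
Stretch Fusion starts before Strength 45 ends → Strength 45 and Stretch Fusion overlap.
Pilates Bootcamp starts exactly when Strength 45 ends (back-to-back, no overlap).
Pilates Bootcamp starts before Stretch Fusion ends → Stretch Fusion and Pilates Bootcamp overlap.
Overlapping pairs: Pilates Bootcamp & Stretch Fusion, Strength 45 & Stretch Fusion — 2 in total.

2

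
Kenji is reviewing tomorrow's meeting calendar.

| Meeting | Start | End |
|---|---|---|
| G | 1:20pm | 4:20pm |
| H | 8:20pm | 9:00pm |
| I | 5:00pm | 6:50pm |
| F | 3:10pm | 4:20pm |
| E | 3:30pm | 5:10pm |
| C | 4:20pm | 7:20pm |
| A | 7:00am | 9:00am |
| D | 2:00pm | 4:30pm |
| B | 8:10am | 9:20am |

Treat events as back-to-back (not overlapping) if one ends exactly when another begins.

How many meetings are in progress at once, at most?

4

Walk through starts and ends in time order (an end at T is processed before a start at T):
7:00am start A → 1
8:10am start B → 2
9:00am end A → 1
9:20am end B → 0
1:20pm start G → 1
2:00pm start D → 2
3:10pm start F → 3
3:30pm start E → 4
4:20pm end F → 3
4:20pm end G → 2
4:20pm start C → 3
4:30pm end D → 2
5:00pm start I → 3
5:10pm end E → 2
6:50pm end I → 1
7:20pm end C → 0
8:20pm start H → 1
9:00pm end H → 0
Peak is 4, at 3:30pm (D, E, F, G).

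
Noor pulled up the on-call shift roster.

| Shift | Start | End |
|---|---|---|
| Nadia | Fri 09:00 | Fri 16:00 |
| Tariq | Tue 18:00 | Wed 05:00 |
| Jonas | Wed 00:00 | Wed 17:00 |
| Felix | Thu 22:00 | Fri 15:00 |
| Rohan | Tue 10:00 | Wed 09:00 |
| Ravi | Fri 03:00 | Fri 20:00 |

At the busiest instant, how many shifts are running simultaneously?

3

Walk through starts and ends in time order (an end at T is processed before a start at T):
Tue 10:00 start Rohan → 1
Tue 18:00 start Tariq → 2
Wed 00:00 start Jonas → 3
Wed 05:00 end Tariq → 2
Wed 09:00 end Rohan → 1
Wed 17:00 end Jonas → 0
Thu 22:00 start Felix → 1
Fri 03:00 start Ravi → 2
Fri 09:00 start Nadia → 3
Fri 15:00 end Felix → 2
Fri 16:00 end Nadia → 1
Fri 20:00 end Ravi → 0
Peak is 3, at Wed 00:00 (Jonas, Rohan, Tariq).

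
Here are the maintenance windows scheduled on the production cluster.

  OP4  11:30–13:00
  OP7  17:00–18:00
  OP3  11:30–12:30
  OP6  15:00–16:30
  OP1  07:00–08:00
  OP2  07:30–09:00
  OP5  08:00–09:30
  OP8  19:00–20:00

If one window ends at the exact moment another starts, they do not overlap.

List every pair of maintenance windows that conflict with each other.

OP1 & OP2, OP2 & OP5, OP3 & OP4

Sorted by start: OP1, OP2, OP5, OP3, OP4, OP6, OP7, OP8.
OP2 starts before OP1 ends → OP1 and OP2 overlap.
OP5 starts exactly when OP1 ends (back-to-back, no overlap), so nothing later overlaps OP1 either.
OP5 starts before OP2 ends → OP2 and OP5 overlap.
OP3 starts after OP2 ends, so nothing later overlaps OP2 either.
OP3 starts after OP5 ends, so nothing later overlaps OP5 either.
OP4 starts before OP3 ends → OP3 and OP4 overlap.
OP6 starts after OP3 ends, so nothing later overlaps OP3 either.
OP6 starts after OP4 ends, so nothing later overlaps OP4 either.
OP7 starts after OP6 ends, so nothing later overlaps OP6 either.
OP8 starts after OP7 ends.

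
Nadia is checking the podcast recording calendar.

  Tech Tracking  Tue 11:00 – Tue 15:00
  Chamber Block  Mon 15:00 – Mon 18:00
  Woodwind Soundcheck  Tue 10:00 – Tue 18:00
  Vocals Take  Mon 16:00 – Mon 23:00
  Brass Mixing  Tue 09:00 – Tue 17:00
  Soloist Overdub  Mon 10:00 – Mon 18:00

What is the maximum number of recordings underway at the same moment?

Walk through starts and ends in time order (an end at T is processed before a start at T):
Mon 10:00 start Soloist Overdub → 1
Mon 15:00 start Chamber Block → 2
Mon 16:00 start Vocals Take → 3
Mon 18:00 end Chamber Block → 2
Mon 18:00 end Soloist Overdub → 1
Mon 23:00 end Vocals Take → 0
Tue 09:00 start Brass Mixing → 1
Tue 10:00 start Woodwind Soundcheck → 2
Tue 11:00 start Tech Tracking → 3
Tue 15:00 end Tech Tracking → 2
Tue 17:00 end Brass Mixing → 1
Tue 18:00 end Woodwind Soundcheck → 0
Peak is 3, at Mon 16:00 (Chamber Block, Soloist Overdub, Vocals Take).

3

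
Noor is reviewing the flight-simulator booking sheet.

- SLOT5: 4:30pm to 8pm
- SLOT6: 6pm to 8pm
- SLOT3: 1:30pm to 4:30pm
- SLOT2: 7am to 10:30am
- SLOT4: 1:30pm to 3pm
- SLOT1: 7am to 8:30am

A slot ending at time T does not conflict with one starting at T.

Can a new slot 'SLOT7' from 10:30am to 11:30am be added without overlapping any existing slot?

Yes — the slot is free

SLOT1: ends 8:30am at or before SLOT7 starts 10:30am → clear.
SLOT2: ends 10:30am at or before SLOT7 starts 10:30am → clear.
SLOT3: starts 1:30pm at or after SLOT7 ends 11:30am → clear.
SLOT4: starts 1:30pm at or after SLOT7 ends 11:30am → clear.
SLOT5: starts 4:30pm at or after SLOT7 ends 11:30am → clear.
SLOT6: starts 6pm at or after SLOT7 ends 11:30am → clear.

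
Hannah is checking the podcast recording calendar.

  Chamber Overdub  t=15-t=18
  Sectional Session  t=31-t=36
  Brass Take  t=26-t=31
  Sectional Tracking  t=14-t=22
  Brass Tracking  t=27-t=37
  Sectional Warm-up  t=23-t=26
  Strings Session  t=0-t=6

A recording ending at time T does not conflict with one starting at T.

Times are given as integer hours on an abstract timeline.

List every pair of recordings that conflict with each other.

Check each pair: they overlap iff neither finishes before the other starts.
Sorted by start: Strings Session, Sectional Tracking, Chamber Overdub, Sectional Warm-up, Brass Take, Brass Tracking, Sectional Session.
Sectional Tracking starts after Strings Session ends, so Strings Session has no further overlaps.
Chamber Overdub starts before Sectional Tracking ends → Sectional Tracking and Chamber Overdub overlap.
Sectional Warm-up starts after Sectional Tracking ends, so Sectional Tracking has no further overlaps.
Sectional Warm-up starts after Chamber Overdub ends, so Chamber Overdub has no further overlaps.
Brass Take starts exactly when Sectional Warm-up ends (back-to-back, no overlap), so Sectional Warm-up has no further overlaps.
Brass Tracking starts before Brass Take ends → Brass Take and Brass Tracking overlap.
Sectional Session starts exactly when Brass Take ends (back-to-back, no overlap).
Sectional Session starts before Brass Tracking ends → Brass Tracking and Sectional Session overlap.

Brass Take & Brass Tracking, Brass Tracking & Sectional Session, Chamber Overdub & Sectional Tracking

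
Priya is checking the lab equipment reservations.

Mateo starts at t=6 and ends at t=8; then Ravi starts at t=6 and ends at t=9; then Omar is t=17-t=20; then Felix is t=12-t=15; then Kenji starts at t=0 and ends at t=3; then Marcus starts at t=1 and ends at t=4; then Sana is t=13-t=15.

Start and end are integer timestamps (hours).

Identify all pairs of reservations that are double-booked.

Sorted by start: Kenji, Marcus, Mateo, Ravi, Felix, Sana, Omar.
Marcus starts before Kenji ends → Kenji and Marcus overlap.
Mateo starts after Kenji ends, so nothing later overlaps Kenji either.
Mateo starts after Marcus ends, so nothing later overlaps Marcus either.
Ravi starts before Mateo ends → Mateo and Ravi overlap.
Felix starts after Mateo ends, so nothing later overlaps Mateo either.
Felix starts after Ravi ends, so nothing later overlaps Ravi either.
Sana starts before Felix ends → Felix and Sana overlap.
Omar starts after Felix ends.
Omar starts after Sana ends.

Felix & Sana, Kenji & Marcus, Mateo & Ravi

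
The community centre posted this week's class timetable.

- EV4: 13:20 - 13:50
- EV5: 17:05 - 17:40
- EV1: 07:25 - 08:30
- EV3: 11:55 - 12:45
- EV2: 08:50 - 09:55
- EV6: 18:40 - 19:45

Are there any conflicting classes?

No

Sorted by start: EV1, EV2, EV3, EV4, EV5, EV6.
EV2 starts after EV1 ends — done with EV1.
EV3 starts after EV2 ends — done with EV2.
EV4 starts after EV3 ends — done with EV3.
EV5 starts after EV4 ends — done with EV4.
EV6 starts after EV5 ends.
Every pair is clear; the schedule has no overlaps.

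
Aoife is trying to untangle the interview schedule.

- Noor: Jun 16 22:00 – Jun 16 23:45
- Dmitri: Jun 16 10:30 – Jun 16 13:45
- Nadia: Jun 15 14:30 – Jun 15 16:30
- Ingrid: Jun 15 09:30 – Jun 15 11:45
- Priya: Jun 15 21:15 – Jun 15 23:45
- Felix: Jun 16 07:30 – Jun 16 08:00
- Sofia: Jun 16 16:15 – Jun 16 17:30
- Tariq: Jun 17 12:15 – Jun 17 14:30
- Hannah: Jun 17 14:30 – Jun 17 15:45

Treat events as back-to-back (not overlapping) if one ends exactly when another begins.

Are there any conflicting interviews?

No

Check each pair: they overlap iff neither finishes before the other starts.
Sorted by start: Ingrid, Nadia, Priya, Felix, Dmitri, Sofia, Noor, Tariq, Hannah.
Nadia starts after Ingrid ends, so nothing later overlaps Ingrid either.
Priya starts after Nadia ends, so nothing later overlaps Nadia either.
Felix starts after Priya ends, so nothing later overlaps Priya either.
Dmitri starts after Felix ends, so nothing later overlaps Felix either.
Sofia starts after Dmitri ends, so nothing later overlaps Dmitri either.
Noor starts after Sofia ends, so nothing later overlaps Sofia either.
Tariq starts after Noor ends, so nothing later overlaps Noor either.
Hannah starts exactly when Tariq ends (back-to-back, no overlap).
Every pair is clear; the schedule has no overlaps.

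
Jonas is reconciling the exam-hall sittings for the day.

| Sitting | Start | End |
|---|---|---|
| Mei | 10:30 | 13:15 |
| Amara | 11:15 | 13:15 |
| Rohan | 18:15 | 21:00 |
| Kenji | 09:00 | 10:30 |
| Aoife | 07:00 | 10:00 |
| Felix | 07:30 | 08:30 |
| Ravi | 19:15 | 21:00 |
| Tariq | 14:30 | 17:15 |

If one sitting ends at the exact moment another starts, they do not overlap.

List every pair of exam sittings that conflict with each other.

Amara & Mei, Aoife & Felix, Aoife & Kenji, Ravi & Rohan

Check each pair: they overlap iff neither finishes before the other starts.
Sorted by start: Aoife, Felix, Kenji, Mei, Amara, Tariq, Rohan, Ravi.
Felix starts before Aoife ends → Aoife and Felix overlap.
Kenji starts before Aoife ends → Aoife and Kenji overlap.
Mei starts after Aoife ends — done with Aoife.
Kenji starts after Felix ends — done with Felix.
Mei starts exactly when Kenji ends (back-to-back, no overlap) — done with Kenji.
Amara starts before Mei ends → Mei and Amara overlap.
Tariq starts after Mei ends — done with Mei.
Tariq starts after Amara ends — done with Amara.
Rohan starts after Tariq ends — done with Tariq.
Ravi starts before Rohan ends → Rohan and Ravi overlap.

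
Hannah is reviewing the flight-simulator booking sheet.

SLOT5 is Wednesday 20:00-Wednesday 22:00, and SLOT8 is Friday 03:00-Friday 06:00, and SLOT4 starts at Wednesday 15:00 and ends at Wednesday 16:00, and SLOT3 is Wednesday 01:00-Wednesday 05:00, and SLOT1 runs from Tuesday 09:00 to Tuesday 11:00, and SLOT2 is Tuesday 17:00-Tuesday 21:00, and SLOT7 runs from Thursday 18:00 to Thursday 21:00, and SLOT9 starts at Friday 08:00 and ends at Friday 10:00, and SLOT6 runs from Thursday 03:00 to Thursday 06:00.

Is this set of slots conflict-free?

Sorted by start: SLOT1, SLOT2, SLOT3, SLOT4, SLOT5, SLOT6, SLOT7, SLOT8, SLOT9.
SLOT2 starts after SLOT1 ends; SLOT1 is clear from here.
SLOT3 starts after SLOT2 ends; SLOT2 is clear from here.
SLOT4 starts after SLOT3 ends; SLOT3 is clear from here.
SLOT5 starts after SLOT4 ends; SLOT4 is clear from here.
SLOT6 starts after SLOT5 ends; SLOT5 is clear from here.
SLOT7 starts after SLOT6 ends; SLOT6 is clear from here.
SLOT8 starts after SLOT7 ends; SLOT7 is clear from here.
SLOT9 starts after SLOT8 ends.
Every pair is clear; the schedule has no overlaps.

Yes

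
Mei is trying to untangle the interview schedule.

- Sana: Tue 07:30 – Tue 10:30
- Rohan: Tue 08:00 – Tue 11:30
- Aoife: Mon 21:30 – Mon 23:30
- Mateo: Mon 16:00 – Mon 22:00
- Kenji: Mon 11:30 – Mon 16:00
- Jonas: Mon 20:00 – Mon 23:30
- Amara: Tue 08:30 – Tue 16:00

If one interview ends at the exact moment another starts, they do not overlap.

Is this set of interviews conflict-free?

No

Two intervals overlap when each starts before the other ends.
Sorted by start: Kenji, Mateo, Jonas, Aoife, Sana, Rohan, Amara.
Mateo starts exactly when Kenji ends (back-to-back, no overlap), so Kenji has no further overlaps.
Jonas starts before Mateo ends → Mateo and Jonas overlap.
That's a conflict, so the schedule is not conflict-free.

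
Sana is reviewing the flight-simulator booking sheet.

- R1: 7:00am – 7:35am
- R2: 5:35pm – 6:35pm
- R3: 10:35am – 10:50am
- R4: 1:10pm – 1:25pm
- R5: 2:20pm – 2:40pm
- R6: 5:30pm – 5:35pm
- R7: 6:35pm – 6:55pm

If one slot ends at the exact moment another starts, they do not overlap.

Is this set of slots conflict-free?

Yes

Two intervals overlap when each starts before the other ends.
Sorted by start: R1, R3, R4, R5, R6, R2, R7.
R3 starts after R1 ends; R1 is clear from here.
R4 starts after R3 ends; R3 is clear from here.
R5 starts after R4 ends; R4 is clear from here.
R6 starts after R5 ends; R5 is clear from here.
R2 starts exactly when R6 ends (back-to-back, no overlap); R6 is clear from here.
R7 starts exactly when R2 ends (back-to-back, no overlap).
Every pair is clear; the schedule has no overlaps.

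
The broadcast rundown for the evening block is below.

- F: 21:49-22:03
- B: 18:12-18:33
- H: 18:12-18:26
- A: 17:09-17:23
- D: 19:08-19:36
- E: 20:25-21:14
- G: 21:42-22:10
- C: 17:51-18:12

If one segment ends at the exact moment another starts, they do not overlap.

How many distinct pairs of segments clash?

2

Sorted by start: A, C, B, H, D, E, G, F.
C starts after A ends — done with A.
B starts exactly when C ends (back-to-back, no overlap) — done with C.
H starts before B ends → B and H overlap.
D starts after B ends — done with B.
D starts after H ends — done with H.
E starts after D ends — done with D.
G starts after E ends — done with E.
F starts before G ends → G and F overlap.
Overlapping pairs: B & H, F & G — 2 in total.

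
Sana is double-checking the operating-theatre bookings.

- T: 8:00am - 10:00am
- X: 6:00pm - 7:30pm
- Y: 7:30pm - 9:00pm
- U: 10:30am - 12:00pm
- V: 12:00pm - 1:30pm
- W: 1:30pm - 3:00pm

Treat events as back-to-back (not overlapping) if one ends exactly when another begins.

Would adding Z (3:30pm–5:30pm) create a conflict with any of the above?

No — it doesn't clash with anything

T: ends 10:00am at or before Z starts 3:30pm → clear.
U: ends 12:00pm at or before Z starts 3:30pm → clear.
V: ends 1:30pm at or before Z starts 3:30pm → clear.
W: ends 3:00pm at or before Z starts 3:30pm → clear.
X: starts 6:00pm at or after Z ends 5:30pm → clear.
Y: starts 7:30pm at or after Z ends 5:30pm → clear.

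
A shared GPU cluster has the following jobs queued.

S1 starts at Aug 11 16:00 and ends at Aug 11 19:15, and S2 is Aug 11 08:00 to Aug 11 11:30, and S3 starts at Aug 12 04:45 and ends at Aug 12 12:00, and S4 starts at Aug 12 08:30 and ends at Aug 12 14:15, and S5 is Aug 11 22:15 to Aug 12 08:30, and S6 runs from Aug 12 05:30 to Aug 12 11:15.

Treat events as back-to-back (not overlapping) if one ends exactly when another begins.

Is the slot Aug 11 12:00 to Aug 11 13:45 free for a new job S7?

S2: ends Aug 11 11:30 at or before S7 starts Aug 11 12:00 → clear.
S1: starts Aug 11 16:00 at or after S7 ends Aug 11 13:45 → clear.
S5: starts Aug 11 22:15 at or after S7 ends Aug 11 13:45 → clear.
S3: starts Aug 12 04:45 at or after S7 ends Aug 11 13:45 → clear.
S6: starts Aug 12 05:30 at or after S7 ends Aug 11 13:45 → clear.
S4: starts Aug 12 08:30 at or after S7 ends Aug 11 13:45 → clear.

Yes — the slot is free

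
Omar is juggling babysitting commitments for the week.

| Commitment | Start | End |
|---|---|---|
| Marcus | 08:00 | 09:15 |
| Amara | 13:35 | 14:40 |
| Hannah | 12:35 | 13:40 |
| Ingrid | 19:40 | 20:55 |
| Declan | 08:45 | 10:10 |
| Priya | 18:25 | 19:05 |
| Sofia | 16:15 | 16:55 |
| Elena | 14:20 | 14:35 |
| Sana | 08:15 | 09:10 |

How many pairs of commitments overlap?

5

Sorted by start: Marcus, Sana, Declan, Hannah, Amara, Elena, Sofia, Priya, Ingrid.
Sana starts before Marcus ends → Marcus and Sana overlap.
Declan starts before Marcus ends → Marcus and Declan overlap.
Hannah starts after Marcus ends, so Marcus has no further overlaps.
Declan starts before Sana ends → Sana and Declan overlap.
Hannah starts after Sana ends, so Sana has no further overlaps.
Hannah starts after Declan ends, so Declan has no further overlaps.
Amara starts before Hannah ends → Hannah and Amara overlap.
Elena starts after Hannah ends, so Hannah has no further overlaps.
Elena starts before Amara ends → Amara and Elena overlap.
Sofia starts after Amara ends, so Amara has no further overlaps.
Sofia starts after Elena ends, so Elena has no further overlaps.
Priya starts after Sofia ends, so Sofia has no further overlaps.
Ingrid starts after Priya ends.
Overlapping pairs: Amara & Elena, Amara & Hannah, Declan & Marcus, Declan & Sana, Marcus & Sana — 5 in total.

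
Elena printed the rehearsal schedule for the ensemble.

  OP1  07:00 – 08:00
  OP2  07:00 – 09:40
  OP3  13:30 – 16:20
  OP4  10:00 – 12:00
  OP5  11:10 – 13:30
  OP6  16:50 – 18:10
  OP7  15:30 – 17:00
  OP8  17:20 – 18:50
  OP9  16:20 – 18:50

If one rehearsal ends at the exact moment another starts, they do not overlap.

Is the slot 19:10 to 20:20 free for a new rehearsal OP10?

Yes — the slot is free

OP1: ends 08:00 at or before OP10 starts 19:10 → clear.
OP2: ends 09:40 at or before OP10 starts 19:10 → clear.
OP4: ends 12:00 at or before OP10 starts 19:10 → clear.
OP5: ends 13:30 at or before OP10 starts 19:10 → clear.
OP3: ends 16:20 at or before OP10 starts 19:10 → clear.
OP7: ends 17:00 at or before OP10 starts 19:10 → clear.
OP9: ends 18:50 at or before OP10 starts 19:10 → clear.
OP6: ends 18:10 at or before OP10 starts 19:10 → clear.
OP8: ends 18:50 at or before OP10 starts 19:10 → clear.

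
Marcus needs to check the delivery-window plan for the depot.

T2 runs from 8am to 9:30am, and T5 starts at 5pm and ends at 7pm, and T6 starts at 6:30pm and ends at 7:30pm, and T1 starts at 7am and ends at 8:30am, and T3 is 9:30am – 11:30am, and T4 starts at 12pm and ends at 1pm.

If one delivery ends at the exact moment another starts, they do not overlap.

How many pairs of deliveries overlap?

Sorted by start: T1, T2, T3, T4, T5, T6.
T2 starts before T1 ends → T1 and T2 overlap.
T3 starts after T1 ends, so T1 has no further overlaps.
T3 starts exactly when T2 ends (back-to-back, no overlap), so T2 has no further overlaps.
T4 starts after T3 ends, so T3 has no further overlaps.
T5 starts after T4 ends, so T4 has no further overlaps.
T6 starts before T5 ends → T5 and T6 overlap.
Overlapping pairs: T1 & T2, T5 & T6 — 2 in total.

2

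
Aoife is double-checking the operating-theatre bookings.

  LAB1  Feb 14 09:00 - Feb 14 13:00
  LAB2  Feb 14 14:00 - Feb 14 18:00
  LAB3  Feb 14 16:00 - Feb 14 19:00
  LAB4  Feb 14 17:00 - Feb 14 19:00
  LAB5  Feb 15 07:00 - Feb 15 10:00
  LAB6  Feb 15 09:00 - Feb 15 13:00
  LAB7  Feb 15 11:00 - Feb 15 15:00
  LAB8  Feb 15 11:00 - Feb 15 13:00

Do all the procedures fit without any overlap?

No

Sorted by start: LAB1, LAB2, LAB3, LAB4, LAB5, LAB6, LAB7, LAB8.
LAB2 starts after LAB1 ends — done with LAB1.
LAB3 starts before LAB2 ends → LAB2 and LAB3 overlap.
That's a conflict, so the schedule is not conflict-free.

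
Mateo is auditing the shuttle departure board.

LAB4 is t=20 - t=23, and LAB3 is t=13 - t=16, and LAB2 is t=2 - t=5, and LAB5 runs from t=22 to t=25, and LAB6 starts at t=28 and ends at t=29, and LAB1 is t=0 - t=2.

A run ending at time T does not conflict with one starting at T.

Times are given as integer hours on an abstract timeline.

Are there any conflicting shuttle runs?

Yes

Check each pair: they overlap iff neither finishes before the other starts.
Sorted by start: LAB1, LAB2, LAB3, LAB4, LAB5, LAB6.
LAB2 starts exactly when LAB1 ends (back-to-back, no overlap); LAB1 is clear from here.
LAB3 starts after LAB2 ends; LAB2 is clear from here.
LAB4 starts after LAB3 ends; LAB3 is clear from here.
LAB5 starts before LAB4 ends → LAB4 and LAB5 overlap.
That's a conflict, so the schedule is not conflict-free.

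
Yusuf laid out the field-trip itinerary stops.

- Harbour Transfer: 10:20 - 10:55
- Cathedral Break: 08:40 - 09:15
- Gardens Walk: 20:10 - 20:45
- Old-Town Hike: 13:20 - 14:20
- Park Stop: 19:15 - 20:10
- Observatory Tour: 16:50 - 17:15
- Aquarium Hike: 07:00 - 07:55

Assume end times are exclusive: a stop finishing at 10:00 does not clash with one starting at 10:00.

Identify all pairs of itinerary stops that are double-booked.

Two intervals overlap when each starts before the other ends.
Sorted by start: Aquarium Hike, Cathedral Break, Harbour Transfer, Old-Town Hike, Observatory Tour, Park Stop, Gardens Walk.
Cathedral Break starts after Aquarium Hike ends — done with Aquarium Hike.
Harbour Transfer starts after Cathedral Break ends — done with Cathedral Break.
Old-Town Hike starts after Harbour Transfer ends — done with Harbour Transfer.
Observatory Tour starts after Old-Town Hike ends — done with Old-Town Hike.
Park Stop starts after Observatory Tour ends — done with Observatory Tour.
Gardens Walk starts exactly when Park Stop ends (back-to-back, no overlap).

no conflicts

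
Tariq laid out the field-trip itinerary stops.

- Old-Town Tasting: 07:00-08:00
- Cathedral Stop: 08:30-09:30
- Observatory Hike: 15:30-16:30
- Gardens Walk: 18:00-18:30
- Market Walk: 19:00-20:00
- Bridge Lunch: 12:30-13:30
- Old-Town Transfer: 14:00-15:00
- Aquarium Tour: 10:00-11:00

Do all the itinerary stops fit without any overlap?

Sorted by start: Old-Town Tasting, Cathedral Stop, Aquarium Tour, Bridge Lunch, Old-Town Transfer, Observatory Hike, Gardens Walk, Market Walk.
Cathedral Stop starts after Old-Town Tasting ends; Old-Town Tasting is clear from here.
Aquarium Tour starts after Cathedral Stop ends; Cathedral Stop is clear from here.
Bridge Lunch starts after Aquarium Tour ends; Aquarium Tour is clear from here.
Old-Town Transfer starts after Bridge Lunch ends; Bridge Lunch is clear from here.
Observatory Hike starts after Old-Town Transfer ends; Old-Town Transfer is clear from here.
Gardens Walk starts after Observatory Hike ends; Observatory Hike is clear from here.
Market Walk starts after Gardens Walk ends.
Every pair is clear; the schedule has no overlaps.

Yes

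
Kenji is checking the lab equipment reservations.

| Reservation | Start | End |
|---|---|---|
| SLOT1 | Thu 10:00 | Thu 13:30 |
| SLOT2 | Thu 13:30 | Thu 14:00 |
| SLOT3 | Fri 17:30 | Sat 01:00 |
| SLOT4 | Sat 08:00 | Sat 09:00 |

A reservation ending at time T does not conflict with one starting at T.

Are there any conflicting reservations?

Sorted by start: SLOT1, SLOT2, SLOT3, SLOT4.
SLOT2 starts exactly when SLOT1 ends (back-to-back, no overlap) — done with SLOT1.
SLOT3 starts after SLOT2 ends — done with SLOT2.
SLOT4 starts after SLOT3 ends.
Every pair is clear; the schedule has no overlaps.

No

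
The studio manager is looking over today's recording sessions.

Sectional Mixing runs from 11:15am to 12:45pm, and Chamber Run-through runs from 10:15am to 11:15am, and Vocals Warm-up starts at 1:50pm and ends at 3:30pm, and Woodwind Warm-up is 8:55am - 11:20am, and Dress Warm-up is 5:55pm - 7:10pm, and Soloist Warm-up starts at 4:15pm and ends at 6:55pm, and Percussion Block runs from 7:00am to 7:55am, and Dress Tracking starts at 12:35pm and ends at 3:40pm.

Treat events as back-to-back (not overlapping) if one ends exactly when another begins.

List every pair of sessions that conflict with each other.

Sorted by start: Percussion Block, Woodwind Warm-up, Chamber Run-through, Sectional Mixing, Dress Tracking, Vocals Warm-up, Soloist Warm-up, Dress Warm-up.
Woodwind Warm-up starts after Percussion Block ends — done with Percussion Block.
Chamber Run-through starts before Woodwind Warm-up ends → Woodwind Warm-up and Chamber Run-through overlap.
Sectional Mixing starts before Woodwind Warm-up ends → Woodwind Warm-up and Sectional Mixing overlap.
Dress Tracking starts after Woodwind Warm-up ends — done with Woodwind Warm-up.
Sectional Mixing starts exactly when Chamber Run-through ends (back-to-back, no overlap) — done with Chamber Run-through.
Dress Tracking starts before Sectional Mixing ends → Sectional Mixing and Dress Tracking overlap.
Vocals Warm-up starts after Sectional Mixing ends — done with Sectional Mixing.
Vocals Warm-up starts before Dress Tracking ends → Dress Tracking and Vocals Warm-up overlap.
Soloist Warm-up starts after Dress Tracking ends — done with Dress Tracking.
Soloist Warm-up starts after Vocals Warm-up ends — done with Vocals Warm-up.
Dress Warm-up starts before Soloist Warm-up ends → Soloist Warm-up and Dress Warm-up overlap.

Chamber Run-through & Woodwind Warm-up, Dress Tracking & Sectional Mixing, Dress Tracking & Vocals Warm-up, Dress Warm-up & Soloist Warm-up, Sectional Mixing & Woodwind Warm-up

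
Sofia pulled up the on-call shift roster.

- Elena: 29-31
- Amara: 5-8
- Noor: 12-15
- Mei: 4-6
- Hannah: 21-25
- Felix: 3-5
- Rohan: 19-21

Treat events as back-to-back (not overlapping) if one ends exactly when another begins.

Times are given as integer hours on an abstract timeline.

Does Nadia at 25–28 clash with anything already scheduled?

No — it doesn't clash with anything

Felix: ends 5 at or before Nadia starts 25 → clear.
Mei: ends 6 at or before Nadia starts 25 → clear.
Amara: ends 8 at or before Nadia starts 25 → clear.
Noor: ends 15 at or before Nadia starts 25 → clear.
Rohan: ends 21 at or before Nadia starts 25 → clear.
Hannah: ends 25 at or before Nadia starts 25 → clear.
Elena: starts 29 at or after Nadia ends 28 → clear.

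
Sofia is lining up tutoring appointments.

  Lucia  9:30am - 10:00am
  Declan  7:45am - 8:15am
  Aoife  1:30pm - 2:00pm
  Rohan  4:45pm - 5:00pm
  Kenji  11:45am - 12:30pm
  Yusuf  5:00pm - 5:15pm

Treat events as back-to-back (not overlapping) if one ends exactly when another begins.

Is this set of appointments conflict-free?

Sorted by start: Declan, Lucia, Kenji, Aoife, Rohan, Yusuf.
Lucia starts after Declan ends, so nothing later overlaps Declan either.
Kenji starts after Lucia ends, so nothing later overlaps Lucia either.
Aoife starts after Kenji ends, so nothing later overlaps Kenji either.
Rohan starts after Aoife ends, so nothing later overlaps Aoife either.
Yusuf starts exactly when Rohan ends (back-to-back, no overlap).
Every pair is clear; the schedule has no overlaps.

Yes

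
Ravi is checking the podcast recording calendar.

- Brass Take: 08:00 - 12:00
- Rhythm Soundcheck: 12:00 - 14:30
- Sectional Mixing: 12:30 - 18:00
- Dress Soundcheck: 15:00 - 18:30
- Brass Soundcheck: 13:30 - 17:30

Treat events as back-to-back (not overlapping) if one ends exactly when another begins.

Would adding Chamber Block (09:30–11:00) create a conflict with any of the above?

Yes — it overlaps Brass Take

Brass Take: starts 08:00 before Chamber Block ends 11:00, and ends 12:00 after Chamber Block starts 09:30 → overlap.
Rhythm Soundcheck: starts 12:00 at or after Chamber Block ends 11:00 → clear.
Sectional Mixing: starts 12:30 at or after Chamber Block ends 11:00 → clear.
Brass Soundcheck: starts 13:30 at or after Chamber Block ends 11:00 → clear.
Dress Soundcheck: starts 15:00 at or after Chamber Block ends 11:00 → clear.
Chamber Block overlaps Brass Take.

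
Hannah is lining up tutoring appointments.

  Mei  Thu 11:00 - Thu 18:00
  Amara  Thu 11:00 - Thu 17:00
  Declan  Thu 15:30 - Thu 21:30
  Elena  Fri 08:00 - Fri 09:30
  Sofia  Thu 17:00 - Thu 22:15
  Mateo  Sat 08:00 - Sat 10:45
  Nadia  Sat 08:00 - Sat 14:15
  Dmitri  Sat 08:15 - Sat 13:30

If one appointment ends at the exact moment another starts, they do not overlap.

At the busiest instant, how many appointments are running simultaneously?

Sweep the timeline, counting +1 at each start and −1 at each end (ends before starts at a tie):
Thu 11:00 start Amara → 1
Thu 11:00 start Mei → 2
Thu 15:30 start Declan → 3
Thu 17:00 end Amara → 2
Thu 17:00 start Sofia → 3
Thu 18:00 end Mei → 2
Thu 21:30 end Declan → 1
Thu 22:15 end Sofia → 0
Fri 08:00 start Elena → 1
Fri 09:30 end Elena → 0
Sat 08:00 start Mateo → 1
Sat 08:00 start Nadia → 2
Sat 08:15 start Dmitri → 3
Sat 10:45 end Mateo → 2
Sat 13:30 end Dmitri → 1
Sat 14:15 end Nadia → 0
Peak is 3, at Thu 15:30 (Amara, Declan, Mei).

3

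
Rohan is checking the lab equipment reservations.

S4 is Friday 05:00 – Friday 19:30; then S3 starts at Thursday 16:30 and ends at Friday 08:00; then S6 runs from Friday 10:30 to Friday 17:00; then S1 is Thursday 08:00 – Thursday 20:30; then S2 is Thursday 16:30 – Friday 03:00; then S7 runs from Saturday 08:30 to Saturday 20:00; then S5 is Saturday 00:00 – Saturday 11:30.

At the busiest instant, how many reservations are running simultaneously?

3

Sweep the timeline, counting +1 at each start and −1 at each end (ends before starts at a tie):
Thursday 08:00 start S1 → 1
Thursday 16:30 start S2 → 2
Thursday 16:30 start S3 → 3
Thursday 20:30 end S1 → 2
Friday 03:00 end S2 → 1
Friday 05:00 start S4 → 2
Friday 08:00 end S3 → 1
Friday 10:30 start S6 → 2
Friday 17:00 end S6 → 1
Friday 19:30 end S4 → 0
Saturday 00:00 start S5 → 1
Saturday 08:30 start S7 → 2
Saturday 11:30 end S5 → 1
Saturday 20:00 end S7 → 0
Peak is 3, at Thursday 16:30 (S1, S2, S3).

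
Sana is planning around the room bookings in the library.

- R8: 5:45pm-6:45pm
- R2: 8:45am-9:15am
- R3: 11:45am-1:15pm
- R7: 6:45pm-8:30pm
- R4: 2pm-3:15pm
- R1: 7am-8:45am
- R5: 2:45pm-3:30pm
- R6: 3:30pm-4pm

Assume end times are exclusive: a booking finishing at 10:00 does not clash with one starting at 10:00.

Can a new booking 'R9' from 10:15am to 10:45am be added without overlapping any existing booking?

Yes — the slot is free

R1: ends 8:45am at or before R9 starts 10:15am → clear.
R2: ends 9:15am at or before R9 starts 10:15am → clear.
R3: starts 11:45am at or after R9 ends 10:45am → clear.
R4: starts 2pm at or after R9 ends 10:45am → clear.
R5: starts 2:45pm at or after R9 ends 10:45am → clear.
R6: starts 3:30pm at or after R9 ends 10:45am → clear.
R8: starts 5:45pm at or after R9 ends 10:45am → clear.
R7: starts 6:45pm at or after R9 ends 10:45am → clear.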